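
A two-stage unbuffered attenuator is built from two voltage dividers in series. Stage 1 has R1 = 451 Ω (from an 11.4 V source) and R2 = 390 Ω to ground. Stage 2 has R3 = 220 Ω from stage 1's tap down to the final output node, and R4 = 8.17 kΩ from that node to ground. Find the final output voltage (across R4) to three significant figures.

Stage 2 presents R3+R4 = 8390 Ω as a load on stage 1's tap.
Stage 1's lower leg becomes R2‖(R3+R4) = 372.7 Ω, so V_mid = 11.4 × 372.7/823.7 = 5.158 V.
Stage 2 is itself unloaded: V_out = V_mid × R4/(R3+R4) = 5.158 × 8170/8390 = 5.02 V.

V_out ≈ 5.02 V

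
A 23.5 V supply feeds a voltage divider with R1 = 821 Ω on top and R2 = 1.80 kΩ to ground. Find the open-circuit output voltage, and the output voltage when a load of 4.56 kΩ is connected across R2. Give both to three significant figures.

Open-circuit: V = 23.5 × 1800/(821 + 1800) = 16.1 V.
With the load, R2 becomes R2‖R_L = 1291 Ω, so V = 23.5 × 1291/2112 = 14.4 V.

Unloaded: 16.1 V; loaded: 14.4 V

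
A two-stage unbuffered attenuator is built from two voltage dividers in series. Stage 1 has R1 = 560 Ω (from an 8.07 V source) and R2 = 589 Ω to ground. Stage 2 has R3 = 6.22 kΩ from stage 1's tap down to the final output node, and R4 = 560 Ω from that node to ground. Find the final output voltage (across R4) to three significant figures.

Stage 2 presents R3+R4 = 6780 Ω as a load on stage 1's tap.
Stage 1's lower leg becomes R2‖(R3+R4) = 541.9 Ω, so V_mid = 8.07 × 541.9/1102 = 3.969 V.
Stage 2 is itself unloaded: V_out = V_mid × R4/(R3+R4) = 3.969 × 560/6780 = 0.328 V.

V_out ≈ 0.328 V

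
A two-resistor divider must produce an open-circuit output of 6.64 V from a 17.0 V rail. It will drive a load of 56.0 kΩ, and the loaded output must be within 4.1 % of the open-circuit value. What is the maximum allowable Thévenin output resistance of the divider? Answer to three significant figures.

R_th ≤ 2.39 kΩ

Loading drop = R_th/(R_th + R_L) ≤ 0.0410, so R_th ≤ R_L · ε/(1−ε) = 56.0 kΩ × 0.0410/0.9590 = 2.39 kΩ.
(Any R1, R2 with R2/(R1+R2) = 0.391 and R1‖R2 ≤ 2.39 kΩ will meet the spec.)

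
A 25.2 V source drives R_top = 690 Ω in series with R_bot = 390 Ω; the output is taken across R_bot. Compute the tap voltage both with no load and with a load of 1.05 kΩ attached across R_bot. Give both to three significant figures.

Open-circuit: V = 25.2 × 390/(690 + 390) = 9.10 V.
With the load, R_bot becomes R_bot‖R_L = 284.4 Ω, so V = 25.2 × 284.4/974.4 = 7.35 V.

Unloaded: 9.10 V; loaded: 7.35 V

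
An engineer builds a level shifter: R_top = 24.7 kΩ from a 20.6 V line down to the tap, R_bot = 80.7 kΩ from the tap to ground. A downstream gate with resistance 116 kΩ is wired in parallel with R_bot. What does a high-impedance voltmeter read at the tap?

The load sits in parallel with R_bot: R_bot‖R_L = (80.7 × 116) / (80.7 + 116) = 47.59 kΩ.
V_out = 20.6 × 47.59 / (24.7 + 47.59) = 20.6 × 47.59/72.29 = 13.6 V.

V_out ≈ 13.6 V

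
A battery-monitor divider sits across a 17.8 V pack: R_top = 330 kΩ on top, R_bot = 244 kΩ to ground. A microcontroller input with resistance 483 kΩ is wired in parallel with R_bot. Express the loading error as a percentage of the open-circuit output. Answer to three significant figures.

The divider's output (Thévenin) resistance is R_top‖R_bot = 140.3 kΩ.
Fractional drop under load = R_th/(R_th + R_L) = 140.3 / (140.3 + 483) = 0.2251.
So the output falls by 22.5 %.

22.5 %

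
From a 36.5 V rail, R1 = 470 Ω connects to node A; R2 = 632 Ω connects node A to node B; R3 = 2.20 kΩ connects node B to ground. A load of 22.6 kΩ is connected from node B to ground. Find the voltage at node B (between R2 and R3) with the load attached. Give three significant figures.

At node B, R3 is in parallel with the load: R3‖R_L = 2005 Ω.
Below node A the resistance is R2 + (R3‖R_L) = 2637 Ω, so V_A = 36.5 × 2637/3107 = 30.98 V.
Then V_B = V_A × (R3‖R_L)/(R2 + R3‖R_L) = 30.98 × 2005/2637 = 23.6 V.

V ≈ 23.6 V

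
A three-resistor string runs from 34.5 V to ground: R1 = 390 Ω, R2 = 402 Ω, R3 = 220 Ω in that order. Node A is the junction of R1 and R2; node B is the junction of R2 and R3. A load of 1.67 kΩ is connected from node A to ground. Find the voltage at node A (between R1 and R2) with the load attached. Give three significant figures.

Below node A the series string R2+R3 = 622.0 Ω sits in parallel with the 1670 Ω load: 453.2 Ω.
V_A = 34.5 × 453.2/(390 + 453.2) = 18.5 V.

V ≈ 18.5 V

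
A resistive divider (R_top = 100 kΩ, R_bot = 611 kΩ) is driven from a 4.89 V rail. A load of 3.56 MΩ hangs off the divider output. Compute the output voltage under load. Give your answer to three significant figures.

V_out ≈ 4.10 V

The load sits in parallel with R_bot: R_bot‖R_L = (611 × 3560) / (611 + 3560) = 521.5 kΩ.
V_out = 4.89 × 521.5 / (100 + 521.5) = 4.89 × 521.5/621.5 = 4.10 V.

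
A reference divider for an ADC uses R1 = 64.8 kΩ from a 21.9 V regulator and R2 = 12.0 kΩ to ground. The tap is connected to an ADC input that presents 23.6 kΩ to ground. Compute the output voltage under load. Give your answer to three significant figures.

The load sits in parallel with R2: R2‖R_L = (12.0 × 23.6) / (12.0 + 23.6) = 7.955 kΩ.
V_out = 21.9 × 7.955 / (64.8 + 7.955) = 21.9 × 7.955/72.76 = 2.39 V.

V_out ≈ 2.39 V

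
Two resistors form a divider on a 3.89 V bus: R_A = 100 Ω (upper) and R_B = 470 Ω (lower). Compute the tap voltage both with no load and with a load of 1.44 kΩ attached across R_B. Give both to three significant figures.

Open-circuit: V = 3.89 × 470/(100 + 470) = 3.21 V.
With the load, R_B becomes R_B‖R_L = 354.3 Ω, so V = 3.89 × 354.3/454.3 = 3.03 V.

Unloaded: 3.21 V; loaded: 3.03 V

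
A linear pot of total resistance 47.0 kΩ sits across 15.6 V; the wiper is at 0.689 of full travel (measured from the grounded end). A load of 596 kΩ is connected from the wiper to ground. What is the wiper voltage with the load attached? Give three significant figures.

The wiper splits the pot into (1−α)R = 14.62 kΩ above and αR = 32.38 kΩ below.
Lower section ‖ load = 30.71 kΩ.
V_wiper = 15.6 × 30.71/(14.62 + 30.71) = 10.6 V.

V ≈ 10.6 V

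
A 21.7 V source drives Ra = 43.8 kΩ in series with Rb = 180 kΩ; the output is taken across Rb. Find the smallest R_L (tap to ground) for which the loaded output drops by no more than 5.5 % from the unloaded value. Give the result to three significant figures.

R_L(min) ≈ 605 kΩ

Output resistance R_th = Ra‖Rb = (43.8 × 180)/223.8 = 35.23 kΩ.
The fractional drop is R_th/(R_th + R_L); requiring this ≤ 0.0550 gives R_L ≥ R_th(1/0.0550 − 1) = 35.23 × 17.18 = 605 kΩ.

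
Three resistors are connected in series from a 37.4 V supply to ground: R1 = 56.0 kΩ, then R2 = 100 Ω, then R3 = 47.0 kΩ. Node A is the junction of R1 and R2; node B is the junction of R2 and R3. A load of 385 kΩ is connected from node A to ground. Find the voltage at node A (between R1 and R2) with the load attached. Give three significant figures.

Below node A the series string R2+R3 = 47100 Ω sits in parallel with the 385000 Ω load: 41970 Ω.
V_A = 37.4 × 41970/(56000 + 41970) = 16.0 V.

V ≈ 16.0 V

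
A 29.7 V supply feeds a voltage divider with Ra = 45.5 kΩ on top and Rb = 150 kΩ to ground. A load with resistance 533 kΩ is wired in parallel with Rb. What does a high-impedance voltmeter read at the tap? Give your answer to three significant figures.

The load sits in parallel with Rb: Rb‖R_L = (150 × 533) / (150 + 533) = 117.1 kΩ.
V_out = 29.7 × 117.1 / (45.5 + 117.1) = 29.7 × 117.1/162.6 = 21.4 V.

V_out ≈ 21.4 V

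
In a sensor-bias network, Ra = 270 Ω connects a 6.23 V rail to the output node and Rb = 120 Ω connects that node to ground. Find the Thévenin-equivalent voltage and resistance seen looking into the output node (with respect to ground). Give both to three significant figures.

V_th is the open-circuit tap voltage: 6.23 × 120/(270 + 120) = 1.92 V.
With the supply zeroed, Ra and Rb appear in parallel from the tap: R_th = Ra‖Rb = (270 × 120)/390.0 = 83.1 Ω.

V_th = 1.92 V, R_th = 83.1 Ω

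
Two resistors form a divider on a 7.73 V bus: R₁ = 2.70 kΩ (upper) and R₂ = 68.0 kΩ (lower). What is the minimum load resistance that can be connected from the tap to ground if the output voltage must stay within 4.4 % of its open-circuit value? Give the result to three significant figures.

R_L(min) ≈ 56.4 kΩ

Output resistance R_th = R₁‖R₂ = (2.70 × 68.0)/70.70 = 2.597 kΩ.
The fractional drop is R_th/(R_th + R_L); requiring this ≤ 0.0440 gives R_L ≥ R_th(1/0.0440 − 1) = 2.597 × 21.73 = 56.4 kΩ.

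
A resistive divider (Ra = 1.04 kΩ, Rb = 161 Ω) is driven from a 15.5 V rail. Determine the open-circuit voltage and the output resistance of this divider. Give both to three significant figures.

V_th is the open-circuit tap voltage: 15.5 × 161/(1040 + 161) = 2.08 V.
With the supply zeroed, Ra and Rb appear in parallel from the tap: R_th = Ra‖Rb = (1040 × 161)/1201 = 139 Ω.

V_th = 2.08 V, R_th = 139 Ω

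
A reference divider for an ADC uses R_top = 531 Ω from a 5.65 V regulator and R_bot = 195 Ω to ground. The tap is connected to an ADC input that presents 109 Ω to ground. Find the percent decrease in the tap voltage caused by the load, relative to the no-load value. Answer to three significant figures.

56.7 %

The divider's output (Thévenin) resistance is R_top‖R_bot = 142.6 Ω.
Fractional drop under load = R_th/(R_th + R_L) = 142.6 / (142.6 + 109) = 0.5668.
So the output falls by 56.7 %.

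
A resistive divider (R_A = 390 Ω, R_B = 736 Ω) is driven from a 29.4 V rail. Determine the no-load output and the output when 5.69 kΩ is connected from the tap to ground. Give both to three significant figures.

Open-circuit: V = 29.4 × 736/(390 + 736) = 19.2 V.
With the load, R_B becomes R_B‖R_L = 651.7 Ω, so V = 29.4 × 651.7/1042 = 18.4 V.

Unloaded: 19.2 V; loaded: 18.4 V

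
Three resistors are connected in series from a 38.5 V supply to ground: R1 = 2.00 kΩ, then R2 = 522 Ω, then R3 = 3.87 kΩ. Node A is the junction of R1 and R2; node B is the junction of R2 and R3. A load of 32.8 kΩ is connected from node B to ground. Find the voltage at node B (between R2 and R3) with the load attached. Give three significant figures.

V ≈ 22.3 V

At node B, R3 is in parallel with the load: R3‖R_L = 3462 Ω.
Below node A the resistance is R2 + (R3‖R_L) = 3984 Ω, so V_A = 38.5 × 3984/5984 = 25.63 V.
Then V_B = V_A × (R3‖R_L)/(R2 + R3‖R_L) = 25.63 × 3462/3984 = 22.3 V.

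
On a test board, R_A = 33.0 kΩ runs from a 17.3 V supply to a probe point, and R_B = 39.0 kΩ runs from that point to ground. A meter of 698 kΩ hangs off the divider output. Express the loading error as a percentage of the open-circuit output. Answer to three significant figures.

2.50 %

The divider's output (Thévenin) resistance is R_A‖R_B = 17.88 kΩ.
Fractional drop under load = R_th/(R_th + R_L) = 17.88 / (17.88 + 698) = 0.02497.
So the output falls by 2.50 %.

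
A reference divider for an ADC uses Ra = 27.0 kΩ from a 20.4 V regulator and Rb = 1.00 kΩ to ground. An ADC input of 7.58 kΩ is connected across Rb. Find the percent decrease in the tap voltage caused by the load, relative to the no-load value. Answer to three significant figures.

The divider's output (Thévenin) resistance is Ra‖Rb = 0.9643 kΩ.
Fractional drop under load = R_th/(R_th + R_L) = 0.9643 / (0.9643 + 7.58) = 0.1129.
So the output falls by 11.3 %.

11.3 %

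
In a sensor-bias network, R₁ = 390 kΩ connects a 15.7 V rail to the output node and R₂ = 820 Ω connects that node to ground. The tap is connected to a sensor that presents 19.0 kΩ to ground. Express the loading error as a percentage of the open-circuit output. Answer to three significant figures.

4.13 %

The divider's output (Thévenin) resistance is R₁‖R₂ = 818.3 Ω.
Fractional drop under load = R_th/(R_th + R_L) = 818.3 / (818.3 + 19000) = 0.04129.
So the output falls by 4.13 %.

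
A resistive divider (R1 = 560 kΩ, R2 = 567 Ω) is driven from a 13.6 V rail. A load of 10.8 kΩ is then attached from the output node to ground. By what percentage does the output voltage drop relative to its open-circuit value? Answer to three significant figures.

The divider's output (Thévenin) resistance is R1‖R2 = 566.4 Ω.
Fractional drop under load = R_th/(R_th + R_L) = 566.4 / (566.4 + 10800) = 0.04983.
So the output falls by 4.98 %.

4.98 %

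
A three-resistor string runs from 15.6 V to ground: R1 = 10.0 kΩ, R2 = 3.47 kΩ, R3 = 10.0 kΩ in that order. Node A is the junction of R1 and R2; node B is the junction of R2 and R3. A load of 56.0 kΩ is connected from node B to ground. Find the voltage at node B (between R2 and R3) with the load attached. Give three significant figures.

At node B, R3 is in parallel with the load: R3‖R_L = 8.485 kΩ.
Below node A the resistance is R2 + (R3‖R_L) = 11.95 kΩ, so V_A = 15.6 × 11.95/21.95 = 8.495 V.
Then V_B = V_A × (R3‖R_L)/(R2 + R3‖R_L) = 8.495 × 8.485/11.95 = 6.03 V.

V ≈ 6.03 V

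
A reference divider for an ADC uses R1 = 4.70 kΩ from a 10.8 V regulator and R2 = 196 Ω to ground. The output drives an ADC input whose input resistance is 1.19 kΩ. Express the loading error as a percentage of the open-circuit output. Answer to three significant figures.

Unloaded V = 10.8 × 196/4896 = 0.43235 V.
Loaded: R2‖R_L = 168.3 Ω, giving V = 10.8 × 168.3/4868 = 0.37333 V.
Drop = (0.43235 − 0.37333) / 0.43235 = 13.7 %.

13.7 %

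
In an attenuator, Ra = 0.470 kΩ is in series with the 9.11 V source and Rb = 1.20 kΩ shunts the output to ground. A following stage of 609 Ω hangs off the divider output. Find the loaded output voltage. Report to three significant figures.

The load sits in parallel with Rb: Rb‖R_L = (1200 × 609) / (1200 + 609) = 404.0 Ω.
V_out = 9.11 × 404.0 / (470 + 404.0) = 9.11 × 404.0/874.0 = 4.21 V.

V_out ≈ 4.21 V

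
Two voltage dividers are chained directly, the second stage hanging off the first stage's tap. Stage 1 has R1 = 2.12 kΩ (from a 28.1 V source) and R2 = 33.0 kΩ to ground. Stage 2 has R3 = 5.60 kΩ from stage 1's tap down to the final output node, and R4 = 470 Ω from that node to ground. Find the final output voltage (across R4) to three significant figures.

V_out ≈ 1.54 V

Stage 2 presents R3+R4 = 6070 Ω as a load on stage 1's tap.
Stage 1's lower leg becomes R2‖(R3+R4) = 5127 Ω, so V_mid = 28.1 × 5127/7247 = 19.88 V.
Stage 2 is itself unloaded: V_out = V_mid × R4/(R3+R4) = 19.88 × 470/6070 = 1.54 V.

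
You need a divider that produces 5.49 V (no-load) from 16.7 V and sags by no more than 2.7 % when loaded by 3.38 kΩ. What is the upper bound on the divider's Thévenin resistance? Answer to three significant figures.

Loading drop = R_th/(R_th + R_L) ≤ 0.0270, so R_th ≤ R_L · ε/(1−ε) = 3.38 kΩ × 0.0270/0.9730 = 93.8 Ω.
(Any R1, R2 with R2/(R1+R2) = 0.329 and R1‖R2 ≤ 93.8 Ω will meet the spec.)

R_th ≤ 93.8 Ω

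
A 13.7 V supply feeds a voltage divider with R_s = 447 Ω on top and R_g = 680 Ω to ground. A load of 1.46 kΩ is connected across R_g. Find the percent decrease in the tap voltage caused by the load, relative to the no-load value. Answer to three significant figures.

Unloaded V = 13.7 × 680/1127 = 8.266 V.
Loaded: R_g‖R_L = 463.9 Ω, giving V = 13.7 × 463.9/910.9 = 6.977 V.
Drop = (8.266 − 6.977) / 8.266 = 15.6 %.

15.6 %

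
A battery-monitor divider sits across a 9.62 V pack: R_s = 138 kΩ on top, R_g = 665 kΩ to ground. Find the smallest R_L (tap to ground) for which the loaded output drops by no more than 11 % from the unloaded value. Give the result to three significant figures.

R_L(min) ≈ 925 kΩ

Output resistance R_th = R_s‖R_g = (138 × 665)/803.0 = 114.3 kΩ.
The fractional drop is R_th/(R_th + R_L); requiring this ≤ 0.110 gives R_L ≥ R_th(1/0.110 − 1) = 114.3 × 8.091 = 925 kΩ.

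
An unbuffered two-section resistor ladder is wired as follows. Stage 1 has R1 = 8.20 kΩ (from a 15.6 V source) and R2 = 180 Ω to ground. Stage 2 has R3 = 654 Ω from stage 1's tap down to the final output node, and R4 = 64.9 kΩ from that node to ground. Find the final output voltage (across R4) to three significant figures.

Stage 2 presents R3+R4 = 65550 Ω as a load on stage 1's tap.
Stage 1's lower leg becomes R2‖(R3+R4) = 179.5 Ω, so V_mid = 15.6 × 179.5/8380 = 0.3342 V.
Stage 2 is itself unloaded: V_out = V_mid × R4/(R3+R4) = 0.3342 × 64900/65550 = 0.331 V.

V_out ≈ 0.331 V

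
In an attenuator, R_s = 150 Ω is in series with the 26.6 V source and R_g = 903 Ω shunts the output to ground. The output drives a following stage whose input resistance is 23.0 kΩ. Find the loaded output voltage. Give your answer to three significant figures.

V_out ≈ 22.7 V

The load sits in parallel with R_g: R_g‖R_L = (903 × 23000) / (903 + 23000) = 868.9 Ω.
V_out = 26.6 × 868.9 / (150 + 868.9) = 26.6 × 868.9/1019 = 22.7 V.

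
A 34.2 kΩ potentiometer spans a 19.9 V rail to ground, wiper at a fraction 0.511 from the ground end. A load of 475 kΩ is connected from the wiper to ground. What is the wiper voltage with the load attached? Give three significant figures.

The wiper splits the pot into (1−α)R = 16.72 kΩ above and αR = 17.48 kΩ below.
Lower section ‖ load = 16.86 kΩ.
V_wiper = 19.9 × 16.86/(16.72 + 16.86) = 9.99 V.

V ≈ 9.99 V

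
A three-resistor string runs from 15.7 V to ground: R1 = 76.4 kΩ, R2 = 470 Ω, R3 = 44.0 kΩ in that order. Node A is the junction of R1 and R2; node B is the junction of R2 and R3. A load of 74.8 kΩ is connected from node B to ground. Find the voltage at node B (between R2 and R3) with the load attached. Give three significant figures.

At node B, R3 is in parallel with the load: R3‖R_L = 27700 Ω.
Below node A the resistance is R2 + (R3‖R_L) = 28170 Ω, so V_A = 15.7 × 28170/104600 = 4.230 V.
Then V_B = V_A × (R3‖R_L)/(R2 + R3‖R_L) = 4.230 × 27700/28170 = 4.16 V.

V ≈ 4.16 V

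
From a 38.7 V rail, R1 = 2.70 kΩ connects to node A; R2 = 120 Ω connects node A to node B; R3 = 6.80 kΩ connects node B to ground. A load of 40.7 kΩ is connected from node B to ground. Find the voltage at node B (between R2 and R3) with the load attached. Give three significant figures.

At node B, R3 is in parallel with the load: R3‖R_L = 5827 Ω.
Below node A the resistance is R2 + (R3‖R_L) = 5947 Ω, so V_A = 38.7 × 5947/8647 = 26.62 V.
Then V_B = V_A × (R3‖R_L)/(R2 + R3‖R_L) = 26.62 × 5827/5947 = 26.1 V.

V ≈ 26.1 V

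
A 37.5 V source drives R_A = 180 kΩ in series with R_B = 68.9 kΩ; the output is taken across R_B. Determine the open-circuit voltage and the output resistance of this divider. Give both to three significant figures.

V_th is the open-circuit tap voltage: 37.5 × 68.9/(180 + 68.9) = 10.4 V.
With the supply zeroed, R_A and R_B appear in parallel from the tap: R_th = R_A‖R_B = (180 × 68.9)/248.9 = 49.8 kΩ.

V_th = 10.4 V, R_th = 49.8 kΩ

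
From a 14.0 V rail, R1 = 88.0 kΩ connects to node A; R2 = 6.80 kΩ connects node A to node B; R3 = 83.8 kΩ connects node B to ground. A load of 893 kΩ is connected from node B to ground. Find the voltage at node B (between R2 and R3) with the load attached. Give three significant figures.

At node B, R3 is in parallel with the load: R3‖R_L = 76.61 kΩ.
Below node A the resistance is R2 + (R3‖R_L) = 83.41 kΩ, so V_A = 14.0 × 83.41/171.4 = 6.813 V.
Then V_B = V_A × (R3‖R_L)/(R2 + R3‖R_L) = 6.813 × 76.61/83.41 = 6.26 V.

V ≈ 6.26 V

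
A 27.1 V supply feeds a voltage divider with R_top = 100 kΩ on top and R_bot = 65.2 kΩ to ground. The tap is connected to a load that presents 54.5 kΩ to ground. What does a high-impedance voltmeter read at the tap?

V_out ≈ 6.20 V

The load sits in parallel with R_bot: R_bot‖R_L = (65.2 × 54.5) / (65.2 + 54.5) = 29.69 kΩ.
V_out = 27.1 × 29.69 / (100 + 29.69) = 27.1 × 29.69/129.7 = 6.20 V.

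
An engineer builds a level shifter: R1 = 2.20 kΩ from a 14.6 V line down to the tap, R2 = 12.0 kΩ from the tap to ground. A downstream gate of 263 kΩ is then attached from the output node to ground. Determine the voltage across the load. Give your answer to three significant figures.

The load sits in parallel with R2: R2‖R_L = (12.0 × 263) / (12.0 + 263) = 11.48 kΩ.
V_out = 14.6 × 11.48 / (2.20 + 11.48) = 14.6 × 11.48/13.68 = 12.3 V.
(Unloaded it would have been 12.3 V.)

V_out ≈ 12.3 V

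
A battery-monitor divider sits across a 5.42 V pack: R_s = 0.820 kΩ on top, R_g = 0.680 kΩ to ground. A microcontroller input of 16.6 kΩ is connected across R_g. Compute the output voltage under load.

V_out ≈ 2.40 V

The load sits in parallel with R_g: R_g‖R_L = (680 × 16600) / (680 + 16600) = 653.2 Ω.
V_out = 5.42 × 653.2 / (820 + 653.2) = 5.42 × 653.2/1473 = 2.40 V.
(Unloaded it would have been 2.46 V.)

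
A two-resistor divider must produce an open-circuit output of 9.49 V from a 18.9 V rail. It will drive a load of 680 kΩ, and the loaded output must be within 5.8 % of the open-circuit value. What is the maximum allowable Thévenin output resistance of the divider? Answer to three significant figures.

R_th ≤ 41.9 kΩ

Loading drop = R_th/(R_th + R_L) ≤ 0.0580, so R_th ≤ R_L · ε/(1−ε) = 680 kΩ × 0.0580/0.9420 = 41.9 kΩ.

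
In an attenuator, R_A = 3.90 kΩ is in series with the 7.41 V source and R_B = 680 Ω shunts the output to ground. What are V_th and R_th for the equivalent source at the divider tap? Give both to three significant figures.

V_th is the open-circuit tap voltage: 7.41 × 680/(3900 + 680) = 1.10 V.
With the supply zeroed, R_A and R_B appear in parallel from the tap: R_th = R_A‖R_B = (3900 × 680)/4580 = 579 Ω.

V_th = 1.10 V, R_th = 579 Ω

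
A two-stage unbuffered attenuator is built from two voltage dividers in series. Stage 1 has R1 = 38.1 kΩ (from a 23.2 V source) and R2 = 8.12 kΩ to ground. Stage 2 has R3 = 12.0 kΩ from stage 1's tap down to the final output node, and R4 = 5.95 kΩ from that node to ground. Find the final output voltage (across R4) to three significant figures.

Stage 2 presents R3+R4 = 17.95 kΩ as a load on stage 1's tap.
Stage 1's lower leg becomes R2‖(R3+R4) = 5.591 kΩ, so V_mid = 23.2 × 5.591/43.69 = 2.969 V.
Stage 2 is itself unloaded: V_out = V_mid × R4/(R3+R4) = 2.969 × 5.95/17.95 = 0.984 V.

V_out ≈ 0.984 V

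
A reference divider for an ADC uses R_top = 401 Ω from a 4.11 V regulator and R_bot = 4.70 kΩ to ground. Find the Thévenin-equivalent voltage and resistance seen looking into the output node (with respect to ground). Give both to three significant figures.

V_th is the open-circuit tap voltage: 4.11 × 4700/(401 + 4700) = 3.79 V.
With the supply zeroed, R_top and R_bot appear in parallel from the tap: R_th = R_top‖R_bot = (401 × 4700)/5101 = 369 Ω.

V_th = 3.79 V, R_th = 369 Ω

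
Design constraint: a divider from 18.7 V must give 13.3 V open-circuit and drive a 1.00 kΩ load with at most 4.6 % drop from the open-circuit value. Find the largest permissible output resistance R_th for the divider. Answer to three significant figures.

R_th ≤ 48.2 Ω

Loading drop = R_th/(R_th + R_L) ≤ 0.0460, so R_th ≤ R_L · ε/(1−ε) = 1.00 kΩ × 0.0460/0.9540 = 48.2 Ω.
(Any R1, R2 with R2/(R1+R2) = 0.711 and R1‖R2 ≤ 48.2 Ω will meet the spec.)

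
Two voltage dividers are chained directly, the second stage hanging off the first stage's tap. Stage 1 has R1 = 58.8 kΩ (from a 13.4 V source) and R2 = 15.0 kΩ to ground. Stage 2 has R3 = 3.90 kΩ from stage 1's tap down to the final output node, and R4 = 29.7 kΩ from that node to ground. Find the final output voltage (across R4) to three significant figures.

Stage 2 presents R3+R4 = 33.60 kΩ as a load on stage 1's tap.
Stage 1's lower leg becomes R2‖(R3+R4) = 10.37 kΩ, so V_mid = 13.4 × 10.37/69.17 = 2.009 V.
Stage 2 is itself unloaded: V_out = V_mid × R4/(R3+R4) = 2.009 × 29.7/33.60 = 1.78 V.

V_out ≈ 1.78 V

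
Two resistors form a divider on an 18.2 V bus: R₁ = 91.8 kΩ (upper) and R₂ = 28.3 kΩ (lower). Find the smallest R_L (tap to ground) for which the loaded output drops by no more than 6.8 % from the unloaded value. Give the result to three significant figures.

R_L(min) ≈ 296 kΩ

Output resistance R_th = R₁‖R₂ = (91.8 × 28.3)/120.1 = 21.63 kΩ.
The fractional drop is R_th/(R_th + R_L); requiring this ≤ 0.0680 gives R_L ≥ R_th(1/0.0680 − 1) = 21.63 × 13.71 = 296 kΩ.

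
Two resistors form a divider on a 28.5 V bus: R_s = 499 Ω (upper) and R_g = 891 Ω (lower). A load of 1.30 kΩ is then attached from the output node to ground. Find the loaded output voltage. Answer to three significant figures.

The load sits in parallel with R_g: R_g‖R_L = (891 × 1300) / (891 + 1300) = 528.7 Ω.
V_out = 28.5 × 528.7 / (499 + 528.7) = 28.5 × 528.7/1028 = 14.7 V.

V_out ≈ 14.7 V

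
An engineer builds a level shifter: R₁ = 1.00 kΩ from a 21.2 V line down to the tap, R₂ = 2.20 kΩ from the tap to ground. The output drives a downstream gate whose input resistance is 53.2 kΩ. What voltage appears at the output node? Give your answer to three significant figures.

The load sits in parallel with R₂: R₂‖R_L = (2.20 × 53.2) / (2.20 + 53.2) = 2.113 kΩ.
V_out = 21.2 × 2.113 / (1.00 + 2.113) = 21.2 × 2.113/3.113 = 14.4 V.

V_out ≈ 14.4 V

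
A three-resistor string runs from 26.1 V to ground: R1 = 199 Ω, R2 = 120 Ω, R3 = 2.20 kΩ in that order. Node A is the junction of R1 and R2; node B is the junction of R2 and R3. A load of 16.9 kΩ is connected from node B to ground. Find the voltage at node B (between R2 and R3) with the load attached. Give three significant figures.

At node B, R3 is in parallel with the load: R3‖R_L = 1947 Ω.
Below node A the resistance is R2 + (R3‖R_L) = 2067 Ω, so V_A = 26.1 × 2067/2266 = 23.81 V.
Then V_B = V_A × (R3‖R_L)/(R2 + R3‖R_L) = 23.81 × 1947/2067 = 22.4 V.

V ≈ 22.4 V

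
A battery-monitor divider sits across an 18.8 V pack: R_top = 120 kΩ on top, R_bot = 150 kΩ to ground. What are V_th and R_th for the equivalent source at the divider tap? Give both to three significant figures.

V_th is the open-circuit tap voltage: 18.8 × 150/(120 + 150) = 10.4 V.
With the supply zeroed, R_top and R_bot appear in parallel from the tap: R_th = R_top‖R_bot = (120 × 150)/270.0 = 66.7 kΩ.

V_th = 10.4 V, R_th = 66.7 kΩ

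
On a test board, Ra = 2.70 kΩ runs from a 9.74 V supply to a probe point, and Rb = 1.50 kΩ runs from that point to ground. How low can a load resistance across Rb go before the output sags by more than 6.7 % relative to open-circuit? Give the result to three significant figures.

Output resistance R_th = Ra‖Rb = (2700 × 1500)/4200 = 964.3 Ω.
The fractional drop is R_th/(R_th + R_L); requiring this ≤ 0.0670 gives R_L ≥ R_th(1/0.0670 − 1) = 964.3 × 13.93 = 13.4 kΩ.

R_L(min) ≈ 13.4 kΩ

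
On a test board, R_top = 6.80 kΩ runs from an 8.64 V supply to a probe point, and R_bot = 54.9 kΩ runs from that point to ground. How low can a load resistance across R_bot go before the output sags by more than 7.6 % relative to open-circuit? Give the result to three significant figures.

Output resistance R_th = R_top‖R_bot = (6.80 × 54.9)/61.70 = 6.051 kΩ.
The fractional drop is R_th/(R_th + R_L); requiring this ≤ 0.0760 gives R_L ≥ R_th(1/0.0760 − 1) = 6.051 × 12.16 = 73.6 kΩ.

R_L(min) ≈ 73.6 kΩ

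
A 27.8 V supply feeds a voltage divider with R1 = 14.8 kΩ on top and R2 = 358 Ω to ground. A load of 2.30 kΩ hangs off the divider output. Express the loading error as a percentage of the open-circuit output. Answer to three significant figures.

13.2 %

The divider's output (Thévenin) resistance is R1‖R2 = 349.5 Ω.
Fractional drop under load = R_th/(R_th + R_L) = 349.5 / (349.5 + 2300) = 0.1319.
So the output falls by 13.2 %.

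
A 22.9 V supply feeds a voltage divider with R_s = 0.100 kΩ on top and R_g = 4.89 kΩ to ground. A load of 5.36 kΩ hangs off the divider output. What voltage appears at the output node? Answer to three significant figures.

V_out ≈ 22.0 V

The load sits in parallel with R_g: R_g‖R_L = (4890 × 5360) / (4890 + 5360) = 2557 Ω.
V_out = 22.9 × 2557 / (100 + 2557) = 22.9 × 2557/2657 = 22.0 V.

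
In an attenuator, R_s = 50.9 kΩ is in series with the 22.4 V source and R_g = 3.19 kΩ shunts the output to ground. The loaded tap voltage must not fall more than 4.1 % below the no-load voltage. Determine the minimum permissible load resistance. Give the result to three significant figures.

Output resistance R_th = R_s‖R_g = (50.9 × 3.19)/54.09 = 3.002 kΩ.
The fractional drop is R_th/(R_th + R_L); requiring this ≤ 0.0410 gives R_L ≥ R_th(1/0.0410 − 1) = 3.002 × 23.39 = 70.2 kΩ.

R_L(min) ≈ 70.2 kΩ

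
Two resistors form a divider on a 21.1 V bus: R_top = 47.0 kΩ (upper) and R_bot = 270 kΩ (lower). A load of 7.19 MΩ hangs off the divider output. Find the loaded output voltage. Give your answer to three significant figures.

V_out ≈ 17.9 V

The load sits in parallel with R_bot: R_bot‖R_L = (270 × 7190) / (270 + 7190) = 260.2 kΩ.
V_out = 21.1 × 260.2 / (47.0 + 260.2) = 21.1 × 260.2/307.2 = 17.9 V.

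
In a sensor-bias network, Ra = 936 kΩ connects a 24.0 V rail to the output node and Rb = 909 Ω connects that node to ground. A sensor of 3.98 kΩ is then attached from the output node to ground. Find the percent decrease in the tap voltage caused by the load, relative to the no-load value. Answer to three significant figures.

The divider's output (Thévenin) resistance is Ra‖Rb = 908.1 Ω.
Fractional drop under load = R_th/(R_th + R_L) = 908.1 / (908.1 + 3980) = 0.1858.
So the output falls by 18.6 %.

18.6 %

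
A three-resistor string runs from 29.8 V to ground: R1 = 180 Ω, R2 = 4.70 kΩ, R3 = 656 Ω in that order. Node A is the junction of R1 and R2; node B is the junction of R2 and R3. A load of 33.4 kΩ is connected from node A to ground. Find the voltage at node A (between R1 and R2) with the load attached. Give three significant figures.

V ≈ 28.7 V

Below node A the series string R2+R3 = 5356 Ω sits in parallel with the 33400 Ω load: 4616 Ω.
V_A = 29.8 × 4616/(180 + 4616) = 28.7 V.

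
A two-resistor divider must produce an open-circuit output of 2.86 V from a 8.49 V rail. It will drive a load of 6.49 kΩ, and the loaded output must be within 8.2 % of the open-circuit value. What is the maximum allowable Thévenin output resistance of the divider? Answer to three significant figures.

R_th ≤ 580 Ω

Loading drop = R_th/(R_th + R_L) ≤ 0.0820, so R_th ≤ R_L · ε/(1−ε) = 6.49 kΩ × 0.0820/0.9180 = 580 Ω.
(Any R1, R2 with R2/(R1+R2) = 0.337 and R1‖R2 ≤ 580 Ω will meet the spec.)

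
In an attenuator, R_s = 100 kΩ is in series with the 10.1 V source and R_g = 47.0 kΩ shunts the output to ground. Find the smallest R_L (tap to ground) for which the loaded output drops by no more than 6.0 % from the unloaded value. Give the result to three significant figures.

R_L(min) ≈ 501 kΩ

Output resistance R_th = R_s‖R_g = (100 × 47.0)/147.0 = 31.97 kΩ.
The fractional drop is R_th/(R_th + R_L); requiring this ≤ 0.0600 gives R_L ≥ R_th(1/0.0600 − 1) = 31.97 × 15.67 = 501 kΩ.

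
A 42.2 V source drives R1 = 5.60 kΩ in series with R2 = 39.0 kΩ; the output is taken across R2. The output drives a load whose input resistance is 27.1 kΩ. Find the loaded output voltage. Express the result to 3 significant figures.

V_out ≈ 31.3 V

The load sits in parallel with R2: R2‖R_L = (39.0 × 27.1) / (39.0 + 27.1) = 15.99 kΩ.
V_out = 42.2 × 15.99 / (5.60 + 15.99) = 42.2 × 15.99/21.59 = 31.3 V.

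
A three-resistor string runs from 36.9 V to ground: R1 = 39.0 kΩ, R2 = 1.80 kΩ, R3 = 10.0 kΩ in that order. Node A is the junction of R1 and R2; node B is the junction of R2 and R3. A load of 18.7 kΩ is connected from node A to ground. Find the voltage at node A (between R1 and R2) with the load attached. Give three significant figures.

Below node A the series string R2+R3 = 11.80 kΩ sits in parallel with the 18.7 kΩ load: 7.235 kΩ.
V_A = 36.9 × 7.235/(39.0 + 7.235) = 5.77 V.

V ≈ 5.77 V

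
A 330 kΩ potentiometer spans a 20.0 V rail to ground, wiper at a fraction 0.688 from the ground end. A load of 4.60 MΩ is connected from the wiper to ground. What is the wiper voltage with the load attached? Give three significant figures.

The wiper splits the pot into (1−α)R = 103.0 kΩ above and αR = 227.0 kΩ below.
Lower section ‖ load = 216.4 kΩ.
V_wiper = 20.0 × 216.4/(103.0 + 216.4) = 13.6 V.

V ≈ 13.6 V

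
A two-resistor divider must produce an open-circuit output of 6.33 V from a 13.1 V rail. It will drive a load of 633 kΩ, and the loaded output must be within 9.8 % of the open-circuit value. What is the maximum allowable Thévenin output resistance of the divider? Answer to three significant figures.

Loading drop = R_th/(R_th + R_L) ≤ 0.0980, so R_th ≤ R_L · ε/(1−ε) = 633 kΩ × 0.0980/0.9020 = 68.8 kΩ.
(Any R1, R2 with R2/(R1+R2) = 0.483 and R1‖R2 ≤ 68.8 kΩ will meet the spec.)

R_th ≤ 68.8 kΩ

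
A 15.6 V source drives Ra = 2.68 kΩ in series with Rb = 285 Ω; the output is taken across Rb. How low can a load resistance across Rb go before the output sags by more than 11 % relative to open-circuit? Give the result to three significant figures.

Output resistance R_th = Ra‖Rb = (2680 × 285)/2965 = 257.6 Ω.
The fractional drop is R_th/(R_th + R_L); requiring this ≤ 0.110 gives R_L ≥ R_th(1/0.110 − 1) = 257.6 × 8.091 = 2.08 kΩ.

R_L(min) ≈ 2.08 kΩ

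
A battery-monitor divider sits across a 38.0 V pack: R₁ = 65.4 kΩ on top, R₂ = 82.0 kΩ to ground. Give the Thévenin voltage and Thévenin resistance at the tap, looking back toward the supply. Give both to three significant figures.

V_th = 21.1 V, R_th = 36.4 kΩ

V_th is the open-circuit tap voltage: 38.0 × 82.0/(65.4 + 82.0) = 21.1 V.
With the supply zeroed, R₁ and R₂ appear in parallel from the tap: R_th = R₁‖R₂ = (65.4 × 82.0)/147.4 = 36.4 kΩ.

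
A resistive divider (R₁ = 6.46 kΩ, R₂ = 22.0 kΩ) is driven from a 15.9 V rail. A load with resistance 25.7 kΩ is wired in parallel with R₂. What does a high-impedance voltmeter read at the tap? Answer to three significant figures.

V_out ≈ 10.3 V

The load sits in parallel with R₂: R₂‖R_L = (22.0 × 25.7) / (22.0 + 25.7) = 11.85 kΩ.
V_out = 15.9 × 11.85 / (6.46 + 11.85) = 15.9 × 11.85/18.31 = 10.3 V.
(Unloaded it would have been 12.3 V.)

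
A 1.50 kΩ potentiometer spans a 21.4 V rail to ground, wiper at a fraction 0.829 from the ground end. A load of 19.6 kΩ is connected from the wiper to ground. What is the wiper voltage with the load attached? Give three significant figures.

V ≈ 17.6 V

The wiper splits the pot into (1−α)R = 256.5 Ω above and αR = 1244 Ω below.
Lower section ‖ load = 1169 Ω.
V_wiper = 21.4 × 1169/(256.5 + 1169) = 17.6 V.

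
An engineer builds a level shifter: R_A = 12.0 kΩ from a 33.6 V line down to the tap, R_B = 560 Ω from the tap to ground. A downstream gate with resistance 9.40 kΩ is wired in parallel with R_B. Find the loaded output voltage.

The load sits in parallel with R_B: R_B‖R_L = (560 × 9400) / (560 + 9400) = 528.5 Ω.
V_out = 33.6 × 528.5 / (12000 + 528.5) = 33.6 × 528.5/12530 = 1.42 V.
(Unloaded it would have been 1.50 V.)

V_out ≈ 1.42 V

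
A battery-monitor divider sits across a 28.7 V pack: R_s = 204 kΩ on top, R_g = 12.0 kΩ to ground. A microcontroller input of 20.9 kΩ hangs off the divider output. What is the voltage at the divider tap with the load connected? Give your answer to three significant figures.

The load sits in parallel with R_g: R_g‖R_L = (12.0 × 20.9) / (12.0 + 20.9) = 7.623 kΩ.
V_out = 28.7 × 7.623 / (204 + 7.623) = 28.7 × 7.623/211.6 = 1.03 V.
(Unloaded it would have been 1.59 V.)

V_out ≈ 1.03 V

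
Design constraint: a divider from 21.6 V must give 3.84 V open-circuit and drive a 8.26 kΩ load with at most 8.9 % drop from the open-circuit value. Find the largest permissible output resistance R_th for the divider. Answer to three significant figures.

Loading drop = R_th/(R_th + R_L) ≤ 0.0890, so R_th ≤ R_L · ε/(1−ε) = 8.26 kΩ × 0.0890/0.9110 = 807 Ω.
(Any R1, R2 with R2/(R1+R2) = 0.178 and R1‖R2 ≤ 807 Ω will meet the spec.)

R_th ≤ 807 Ω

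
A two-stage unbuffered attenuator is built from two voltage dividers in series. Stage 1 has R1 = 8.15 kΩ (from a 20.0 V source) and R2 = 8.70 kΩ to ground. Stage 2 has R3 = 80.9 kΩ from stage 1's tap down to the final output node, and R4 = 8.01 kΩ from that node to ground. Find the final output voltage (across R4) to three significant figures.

V_out ≈ 0.888 V

Stage 2 presents R3+R4 = 88.91 kΩ as a load on stage 1's tap.
Stage 1's lower leg becomes R2‖(R3+R4) = 7.925 kΩ, so V_mid = 20.0 × 7.925/16.07 = 9.860 V.
Stage 2 is itself unloaded: V_out = V_mid × R4/(R3+R4) = 9.860 × 8.01/88.91 = 0.888 V.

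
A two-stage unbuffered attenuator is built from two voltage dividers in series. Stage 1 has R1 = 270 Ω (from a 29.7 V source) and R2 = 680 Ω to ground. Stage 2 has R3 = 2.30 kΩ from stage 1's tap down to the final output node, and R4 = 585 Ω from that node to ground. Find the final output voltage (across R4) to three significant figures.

Stage 2 presents R3+R4 = 2885 Ω as a load on stage 1's tap.
Stage 1's lower leg becomes R2‖(R3+R4) = 550.3 Ω, so V_mid = 29.7 × 550.3/820.3 = 19.92 V.
Stage 2 is itself unloaded: V_out = V_mid × R4/(R3+R4) = 19.92 × 585/2885 = 4.04 V.

V_out ≈ 4.04 V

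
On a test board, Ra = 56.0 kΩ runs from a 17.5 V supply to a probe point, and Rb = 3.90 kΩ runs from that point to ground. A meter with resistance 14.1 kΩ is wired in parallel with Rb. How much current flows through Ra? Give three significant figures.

Rb‖R_L = 3.055 kΩ, so the source sees Ra + Rb‖R_L = 59.05 kΩ.
I = 17.5 V / 59.05 kΩ = 0.296 mA.

I ≈ 0.296 mA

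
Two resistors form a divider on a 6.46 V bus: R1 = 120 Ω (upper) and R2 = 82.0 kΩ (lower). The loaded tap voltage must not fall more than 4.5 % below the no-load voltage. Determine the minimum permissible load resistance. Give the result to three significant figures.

R_L(min) ≈ 2.54 kΩ

Output resistance R_th = R1‖R2 = (120 × 82000)/82120 = 119.8 Ω.
The fractional drop is R_th/(R_th + R_L); requiring this ≤ 0.0450 gives R_L ≥ R_th(1/0.0450 − 1) = 119.8 × 21.22 = 2.54 kΩ.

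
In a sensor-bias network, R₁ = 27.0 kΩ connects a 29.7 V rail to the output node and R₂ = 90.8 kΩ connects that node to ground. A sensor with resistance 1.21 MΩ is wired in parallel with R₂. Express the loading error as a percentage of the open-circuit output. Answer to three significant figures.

The divider's output (Thévenin) resistance is R₁‖R₂ = 20.81 kΩ.
Fractional drop under load = R_th/(R_th + R_L) = 20.81 / (20.81 + 1210) = 0.01691.
So the output falls by 1.69 %.

1.69 %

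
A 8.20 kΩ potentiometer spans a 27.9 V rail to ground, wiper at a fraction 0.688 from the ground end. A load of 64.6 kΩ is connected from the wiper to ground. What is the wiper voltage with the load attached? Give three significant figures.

The wiper splits the pot into (1−α)R = 2.558 kΩ above and αR = 5.642 kΩ below.
Lower section ‖ load = 5.188 kΩ.
V_wiper = 27.9 × 5.188/(2.558 + 5.188) = 18.7 V.

V ≈ 18.7 V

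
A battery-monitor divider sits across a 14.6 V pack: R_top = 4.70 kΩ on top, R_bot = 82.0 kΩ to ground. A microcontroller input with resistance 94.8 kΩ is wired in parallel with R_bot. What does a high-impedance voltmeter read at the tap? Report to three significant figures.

The load sits in parallel with R_bot: R_bot‖R_L = (82.0 × 94.8) / (82.0 + 94.8) = 43.97 kΩ.
V_out = 14.6 × 43.97 / (4.70 + 43.97) = 14.6 × 43.97/48.67 = 13.2 V.

V_out ≈ 13.2 V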